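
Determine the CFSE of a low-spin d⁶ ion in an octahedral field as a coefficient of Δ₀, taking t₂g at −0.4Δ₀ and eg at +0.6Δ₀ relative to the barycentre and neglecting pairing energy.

Configuration: t₂g⁶ eg⁰.
CFSE = 6(-0.4Δ₀) + 0(0.6Δ₀) = -2.4Δ₀ + 0.0Δ₀ = -2.4Δ₀.

-2.4 Δ₀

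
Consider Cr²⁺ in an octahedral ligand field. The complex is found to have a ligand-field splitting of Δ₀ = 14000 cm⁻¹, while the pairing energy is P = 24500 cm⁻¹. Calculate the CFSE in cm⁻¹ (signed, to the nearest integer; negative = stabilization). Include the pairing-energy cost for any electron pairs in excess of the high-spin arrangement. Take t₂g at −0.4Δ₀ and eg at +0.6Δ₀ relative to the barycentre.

-8400

Cr is in group 6, so Cr²⁺ is d⁴ (6 − 2 = 4).
Here Δ₀ < P (14000 < 24500), so the high-spin state is favoured.
Configuration: t₂g³ eg¹.
Orbital CFSE = -0.6Δ₀ = -0.6 × 14000 = -8400 cm⁻¹.
High-spin has no excess pairs, so no pairing correction applies.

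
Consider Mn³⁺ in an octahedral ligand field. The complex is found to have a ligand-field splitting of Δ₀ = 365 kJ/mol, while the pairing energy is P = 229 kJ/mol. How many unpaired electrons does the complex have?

2

Mn is in group 7, so Mn³⁺ is d⁴ (7 − 3 = 4).
Here Δ₀ > P (365 > 229), so the low-spin state is favoured.
Filling d⁴ accordingly: t₂g⁴ eg⁰.
Unpaired electrons: 2.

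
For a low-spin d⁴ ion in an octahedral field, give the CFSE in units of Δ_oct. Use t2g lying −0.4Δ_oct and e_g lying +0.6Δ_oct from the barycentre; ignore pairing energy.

-1.6 Δ_oct

Configuration: t2g^4 e_g^0.
CFSE = 4(-0.4Δ_oct) + 0(0.6Δ_oct) = -1.6Δ_oct + 0.0Δ_oct = -1.6Δ_oct.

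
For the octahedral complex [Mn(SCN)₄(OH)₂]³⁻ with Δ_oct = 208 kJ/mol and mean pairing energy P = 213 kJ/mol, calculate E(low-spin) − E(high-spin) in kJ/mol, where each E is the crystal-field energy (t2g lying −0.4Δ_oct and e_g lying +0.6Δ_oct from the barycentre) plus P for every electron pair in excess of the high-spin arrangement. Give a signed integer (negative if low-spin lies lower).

Ligand charges: 4×(-1) from SCN⁻ and 2×(-1) from OH⁻ sum to -6; with overall charge -3, Mn is +3.
Group 7 minus oxidation state +3 gives a d⁴ configuration for Mn³⁺.
High-spin d⁴ fills as t2g^3 e_g^1 with CFSE 3(−0.4) + 1(+0.6) = -0.6Δ_oct = -125 kJ/mol.
Low-spin t2g^4 e_g^0 gives -1.6Δ_oct = -333 kJ/mol, but forming 1 extra pair costs 1P = 213 kJ/mol, so E(LS) = -333 + 213 = -120 kJ/mol.
E(LS) − E(HS) = -120 − (-125) = 5 kJ/mol.

5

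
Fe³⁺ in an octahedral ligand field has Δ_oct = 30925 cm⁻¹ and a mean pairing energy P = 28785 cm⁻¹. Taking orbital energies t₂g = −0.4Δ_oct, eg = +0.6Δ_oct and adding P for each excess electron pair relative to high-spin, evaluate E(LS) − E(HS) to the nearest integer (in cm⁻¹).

Fe³⁺: group 8, so d-count = 8 − 3 = 5.
High-spin d⁵ fills as t₂g³ eg² with CFSE 3(−0.4) + 2(+0.6) = 0.0Δ_oct = 0 cm⁻¹.
Low-spin t₂g⁵ eg⁰ gives -2.0Δ_oct = -61850 cm⁻¹, but forming 2 extra pairs costs 2P = 57570 cm⁻¹, so E(LS) = -61850 + 57570 = -4280 cm⁻¹.
Thus E(LS) − E(HS) = -4280 cm⁻¹.

-4280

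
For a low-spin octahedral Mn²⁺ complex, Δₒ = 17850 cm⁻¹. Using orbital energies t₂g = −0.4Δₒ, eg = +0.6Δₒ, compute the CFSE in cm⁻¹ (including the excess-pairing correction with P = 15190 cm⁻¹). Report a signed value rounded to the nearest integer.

Mn is in group 7, so Mn²⁺ is d⁵ (7 − 2 = 5).
Electron filling gives t₂g⁵ eg⁰.
CFSE(orbital) = 5×(-0.4Δₒ) + 0×(0.6Δₒ) = -2.0Δₒ; with Δₒ = 17850 cm⁻¹ that is -35700 cm⁻¹.
Pairing penalty: 2 pairs vs 0 in the high-spin reference → 2 extra × P = 30380 cm⁻¹.
Overall CFSE = -35700 + 30380 = -5320 cm⁻¹.

-5320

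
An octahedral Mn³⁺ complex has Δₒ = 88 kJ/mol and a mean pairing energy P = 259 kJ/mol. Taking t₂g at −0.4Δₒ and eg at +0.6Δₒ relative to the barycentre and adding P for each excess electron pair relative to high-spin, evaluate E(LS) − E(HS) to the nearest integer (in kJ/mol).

Mn is in group 7, so Mn³⁺ is d⁴ (7 − 3 = 4).
In the high-spin limit (t₂g³ eg¹) the orbital term is -0.6Δₒ = -53 kJ/mol, with no excess pairing.
Low-spin: t₂g⁴ eg⁰, orbital CFSE = -1.6Δₒ = -141 kJ/mol; plus 1 excess pair × P = +259 kJ/mol; total 118 kJ/mol.
E(LS) − E(HS) = 118 − (-53) = 171 kJ/mol.

171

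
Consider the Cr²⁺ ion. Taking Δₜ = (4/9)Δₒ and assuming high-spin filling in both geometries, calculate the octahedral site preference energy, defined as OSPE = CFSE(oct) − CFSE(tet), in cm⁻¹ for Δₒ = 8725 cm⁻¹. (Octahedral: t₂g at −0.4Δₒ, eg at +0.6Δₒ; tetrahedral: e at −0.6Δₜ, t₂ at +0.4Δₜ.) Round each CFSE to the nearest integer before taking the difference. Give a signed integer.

Cr is in group 6, so Cr²⁺ is d⁴ (6 − 2 = 4).
Octahedral high-spin t₂g³ eg¹: CFSE = -0.6 × 8725 = -5235 cm⁻¹.
Tetrahedral e² t₂² gives -0.4Δₜ = -0.4 × (4/9) × 8725 = -1551 cm⁻¹.
Subtracting, OSPE = -5235 − (-1551) = -3684 cm⁻¹.

-3684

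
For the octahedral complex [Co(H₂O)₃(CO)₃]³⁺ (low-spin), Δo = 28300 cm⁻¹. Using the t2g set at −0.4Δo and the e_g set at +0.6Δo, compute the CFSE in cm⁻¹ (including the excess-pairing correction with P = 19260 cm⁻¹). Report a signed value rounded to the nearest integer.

Ligand charges: 3×(+0) from H₂O and 3×(+0) from CO sum to +0; with overall charge +3, Co is +3.
Co³⁺: group 9, so d-count = 9 − 3 = 6.
Configuration: t2g^6 e_g^0.
Orbital CFSE = 6(-0.4) + 0(0.6) = -2.4Δo = -2.4 × 28300 = -67920 cm⁻¹.
Pairing penalty: 3 pairs vs 1 in the high-spin reference → 2 extra × P = 38520 cm⁻¹.
Net CFSE = -67920 + 38520 = -29400 cm⁻¹.

-29400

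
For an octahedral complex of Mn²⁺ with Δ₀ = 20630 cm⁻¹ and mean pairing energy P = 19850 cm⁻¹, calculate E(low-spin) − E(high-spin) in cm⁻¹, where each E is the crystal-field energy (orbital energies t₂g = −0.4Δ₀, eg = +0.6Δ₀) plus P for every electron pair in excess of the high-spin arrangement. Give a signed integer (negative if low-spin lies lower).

-1560

Group 7 minus oxidation state +2 gives a d⁵ configuration for Mn²⁺.
High-spin d⁵ fills as t₂g³ eg² with CFSE 3(−0.4) + 2(+0.6) = 0.0Δ₀ = 0 cm⁻¹.
For low-spin the configuration is t₂g⁵ eg⁰: orbital energy -2.0 × 20630 = -41260 cm⁻¹, and 2 additional pairs relative to high-spin add 39700 cm⁻¹, giving -1560 cm⁻¹.
E(LS) − E(HS) = -1560 − (0) = -1560 cm⁻¹.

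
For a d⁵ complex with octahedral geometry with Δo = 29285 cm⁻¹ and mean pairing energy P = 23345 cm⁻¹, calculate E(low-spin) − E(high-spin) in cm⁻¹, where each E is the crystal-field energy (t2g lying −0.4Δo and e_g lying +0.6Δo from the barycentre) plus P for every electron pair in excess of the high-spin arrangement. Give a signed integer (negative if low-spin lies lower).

-11880

High-spin: t2g^3 e_g^2, CFSE = 0.0Δo = 0 cm⁻¹.
Low-spin t2g^5 e_g^0 gives -2.0Δo = -58570 cm⁻¹, but forming 2 extra pairs costs 2P = 46690 cm⁻¹, so E(LS) = -58570 + 46690 = -11880 cm⁻¹.
The difference is -11880 − (0) = -11880 cm⁻¹, so low-spin lies lower.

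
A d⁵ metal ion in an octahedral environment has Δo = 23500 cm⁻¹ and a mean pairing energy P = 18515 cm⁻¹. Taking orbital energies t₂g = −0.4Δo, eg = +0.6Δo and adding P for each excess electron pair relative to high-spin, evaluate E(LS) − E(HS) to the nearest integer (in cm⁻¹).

-9970

High-spin: t₂g³ eg², CFSE = 0.0Δo = 0 cm⁻¹.
For low-spin the configuration is t₂g⁵ eg⁰: orbital energy -2.0 × 23500 = -47000 cm⁻¹, and 2 additional pairs relative to high-spin add 37030 cm⁻¹, giving -9970 cm⁻¹.
Thus E(LS) − E(HS) = -9970 cm⁻¹.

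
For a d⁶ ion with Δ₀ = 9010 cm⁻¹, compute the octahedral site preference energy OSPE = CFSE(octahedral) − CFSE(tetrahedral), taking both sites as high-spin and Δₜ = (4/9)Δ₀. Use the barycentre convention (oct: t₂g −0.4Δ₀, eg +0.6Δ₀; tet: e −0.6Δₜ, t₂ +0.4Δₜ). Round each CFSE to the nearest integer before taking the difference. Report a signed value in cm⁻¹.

In an octahedral site d⁶ (HS) is t₂g⁴ eg², giving CFSE(oct) = -0.4Δ₀ = -3604 cm⁻¹.
Tetrahedral: e³ t₂³, CFSE = 3(−0.6) + 3(+0.4) = -0.6Δₜ = -0.6 × (4/9) × 9010 = -2403 cm⁻¹.
OSPE = CFSE(oct) − CFSE(tet) = -3604 − (-2403) = -1201 cm⁻¹.

-1201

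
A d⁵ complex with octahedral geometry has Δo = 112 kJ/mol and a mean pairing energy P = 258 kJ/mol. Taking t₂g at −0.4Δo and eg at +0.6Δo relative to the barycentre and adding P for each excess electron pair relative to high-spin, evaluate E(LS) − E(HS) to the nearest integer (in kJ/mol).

High-spin: t₂g³ eg², CFSE = 0.0Δo = 0 kJ/mol.
For low-spin the configuration is t₂g⁵ eg⁰: orbital energy -2.0 × 112 = -224 kJ/mol, and 2 additional pairs relative to high-spin add 516 kJ/mol, giving 292 kJ/mol.
Thus E(LS) − E(HS) = 292 kJ/mol.

292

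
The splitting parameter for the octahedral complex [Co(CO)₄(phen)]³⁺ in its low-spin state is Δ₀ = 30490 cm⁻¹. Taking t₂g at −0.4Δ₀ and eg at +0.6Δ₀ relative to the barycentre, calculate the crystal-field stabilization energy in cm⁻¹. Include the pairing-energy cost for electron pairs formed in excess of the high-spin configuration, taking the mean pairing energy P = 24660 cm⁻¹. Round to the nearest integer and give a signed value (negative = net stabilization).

-23856

Ligand charges: 4×(+0) from CO and 1×(+0) from phen sum to +0; with overall charge +3, Co is +3.
Co sits in group 9; removing 3 electrons leaves Co³⁺ with 9 − 3 = 6 d electrons.
Electron filling gives t₂g⁶ eg⁰.
The orbital stabilization is -2.4Δ₀ = -2.4 × 30490 = -73176 cm⁻¹.
Relative to high-spin t₂g⁴ eg² (1 paired), the low-spin configuration has 2 additional pairs, contributing +2 × 24660 = +49320 cm⁻¹.
Combining: -73176 + 49320 = -23856 cm⁻¹.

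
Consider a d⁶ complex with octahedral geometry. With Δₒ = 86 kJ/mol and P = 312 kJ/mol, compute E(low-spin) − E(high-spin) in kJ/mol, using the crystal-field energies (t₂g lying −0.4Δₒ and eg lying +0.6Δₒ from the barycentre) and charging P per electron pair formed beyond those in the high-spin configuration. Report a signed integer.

High-spin d⁶ fills as t₂g⁴ eg² with CFSE 4(−0.4) + 2(+0.6) = -0.4Δₒ = -34 kJ/mol.
Low-spin: t₂g⁶ eg⁰, orbital CFSE = -2.4Δₒ = -206 kJ/mol; plus 2 excess pairs × P = +624 kJ/mol; total 418 kJ/mol.
E(LS) − E(HS) = 418 − (-34) = 452 kJ/mol.

452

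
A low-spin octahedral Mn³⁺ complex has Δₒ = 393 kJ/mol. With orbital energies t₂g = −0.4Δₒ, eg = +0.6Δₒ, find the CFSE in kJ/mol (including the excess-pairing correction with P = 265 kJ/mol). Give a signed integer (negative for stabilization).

-364

Mn is in group 7, so Mn³⁺ is d⁴ (7 − 3 = 4).
The d⁴ electrons fill as t₂g⁴ eg⁰.
CFSE(orbital) = 4×(-0.4Δₒ) + 0×(0.6Δₒ) = -1.6Δₒ; with Δₒ = 393 kJ/mol that is -629 kJ/mol.
Relative to high-spin t₂g³ eg¹ (0 paired), the low-spin configuration has 1 additional pair, contributing +1 × 265 = +265 kJ/mol.
Combining: -629 + 265 = -364 kJ/mol.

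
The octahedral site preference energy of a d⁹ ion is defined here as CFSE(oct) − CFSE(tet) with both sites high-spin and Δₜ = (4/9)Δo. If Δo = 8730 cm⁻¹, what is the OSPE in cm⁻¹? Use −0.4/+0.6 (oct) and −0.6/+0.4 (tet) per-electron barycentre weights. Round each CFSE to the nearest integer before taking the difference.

Octahedral (high-spin): t₂g⁶ eg³, CFSE = 6(−0.4) + 3(+0.6) = -0.6Δo = -0.6 × 8730 = -5238 cm⁻¹.
Tetrahedral: e⁴ t₂⁵, CFSE = 4(−0.6) + 5(+0.4) = -0.4Δₜ = -0.4 × (4/9) × 8730 = -1552 cm⁻¹.
Subtracting, OSPE = -5238 − (-1552) = -3686 cm⁻¹.

-3686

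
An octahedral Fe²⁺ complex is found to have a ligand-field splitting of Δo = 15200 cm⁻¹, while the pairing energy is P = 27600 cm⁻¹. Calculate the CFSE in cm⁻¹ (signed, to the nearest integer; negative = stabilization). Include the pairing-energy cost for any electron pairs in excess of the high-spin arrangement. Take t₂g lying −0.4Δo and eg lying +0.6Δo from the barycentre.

-6080

Fe is in group 8, so Fe²⁺ is d⁶ (8 − 2 = 6).
Δo < P, so pairing is avoided: the ground state is high-spin.
That gives t₂g⁴ eg².
Orbital CFSE = -0.4Δo = -0.4 × 15200 = -6080 cm⁻¹.
High-spin has no excess pairs, so no pairing correction applies.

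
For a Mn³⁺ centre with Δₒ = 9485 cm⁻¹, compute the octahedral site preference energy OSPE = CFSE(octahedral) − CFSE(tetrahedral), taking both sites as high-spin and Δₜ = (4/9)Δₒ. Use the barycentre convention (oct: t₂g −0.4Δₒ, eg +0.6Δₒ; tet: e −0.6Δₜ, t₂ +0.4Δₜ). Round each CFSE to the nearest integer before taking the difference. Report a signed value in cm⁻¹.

-4005

Mn sits in group 7; removing 3 electrons leaves Mn³⁺ with 7 − 3 = 4 d electrons.
Octahedral high-spin t2g^3 e_g^1: CFSE = -0.6 × 9485 = -5691 cm⁻¹.
Tetrahedral e^2 t2^2 gives -0.4Δₜ = -0.4 × (4/9) × 9485 = -1686 cm⁻¹.
OSPE = CFSE(oct) − CFSE(tet) = -5691 − (-1686) = -4005 cm⁻¹.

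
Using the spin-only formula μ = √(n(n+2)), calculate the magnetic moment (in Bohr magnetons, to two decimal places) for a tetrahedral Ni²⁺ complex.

2.83 Bohr magnetons

Ni sits in group 10; removing 2 electrons leaves Ni²⁺ with 10 − 2 = 8 d electrons.
Tetrahedral splitting is small, so the complex is high-spin.
Configuration: e⁴ t₂⁴ → 2 unpaired electrons.
μ(spin-only) = √[2(2+2)] = √8 ≈ 2.83 Bohr magnetons.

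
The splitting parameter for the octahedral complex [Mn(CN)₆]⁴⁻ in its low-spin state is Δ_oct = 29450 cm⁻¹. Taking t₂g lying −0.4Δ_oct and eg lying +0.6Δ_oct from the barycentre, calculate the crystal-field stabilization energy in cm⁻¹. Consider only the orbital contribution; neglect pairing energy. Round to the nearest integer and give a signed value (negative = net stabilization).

-58900

Each CN⁻ contributes -1; 6 × (-1) = -6. With overall charge -4, Mn is in the +2 oxidation state.
Mn is in group 7, so Mn²⁺ is d⁵ (7 − 2 = 5).
The d⁵ electrons fill as t₂g⁵ eg⁰.
Orbital CFSE = 5(-0.4) + 0(0.6) = -2.0Δ_oct = -2.0 × 29450 = -58900 cm⁻¹.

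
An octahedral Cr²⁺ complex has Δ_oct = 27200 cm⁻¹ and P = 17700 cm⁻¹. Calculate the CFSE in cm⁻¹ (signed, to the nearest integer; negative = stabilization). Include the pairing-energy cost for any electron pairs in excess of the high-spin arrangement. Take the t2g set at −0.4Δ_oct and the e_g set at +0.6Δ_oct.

-25820

Cr is in group 6, so Cr²⁺ is d⁴ (6 − 2 = 4).
Since Δ_oct = 27200 cm⁻¹ > P = 17700 cm⁻¹, the complex adopts the low-spin configuration.
Filling d⁴ accordingly: t2g^4 e_g^0.
Orbital CFSE = -1.6Δ_oct = -1.6 × 27200 = -43520 cm⁻¹.
Excess pairs vs high-spin: 1 − 0 = 1; pairing cost = +17700 cm⁻¹.
Net CFSE = -43520 + 17700 = -25820 cm⁻¹.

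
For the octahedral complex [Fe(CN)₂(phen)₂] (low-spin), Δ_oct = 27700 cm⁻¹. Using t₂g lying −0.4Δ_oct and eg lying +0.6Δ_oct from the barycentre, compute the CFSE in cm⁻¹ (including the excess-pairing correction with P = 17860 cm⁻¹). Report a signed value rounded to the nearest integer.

-30760

Ligand charges: 2×(-1) from CN⁻ and 2×(+0) from phen sum to -2; with overall charge +0, Fe is +2.
Fe sits in group 8; removing 2 electrons leaves Fe²⁺ with 8 − 2 = 6 d electrons.
The d⁶ electrons fill as t₂g⁶ eg⁰.
Orbital CFSE = 6(-0.4) + 0(0.6) = -2.4Δ_oct = -2.4 × 27700 = -66480 cm⁻¹.
Pairing penalty: 3 pairs vs 1 in the high-spin reference → 2 extra × P = 35720 cm⁻¹.
Net CFSE = -66480 + 35720 = -30760 cm⁻¹.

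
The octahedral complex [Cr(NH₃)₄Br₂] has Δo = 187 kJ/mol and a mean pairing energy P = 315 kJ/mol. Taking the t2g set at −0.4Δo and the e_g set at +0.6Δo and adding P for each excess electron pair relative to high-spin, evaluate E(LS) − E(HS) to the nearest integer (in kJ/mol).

128

Ligand charges: 4×(+0) from NH₃ and 2×(-1) from Br⁻ sum to -2; with overall charge +0, Cr is +2.
Cr²⁺: group 6, so d-count = 6 − 2 = 4.
High-spin d⁴ fills as t2g^3 e_g^1 with CFSE 3(−0.4) + 1(+0.6) = -0.6Δo = -112 kJ/mol.
Low-spin t2g^4 e_g^0 gives -1.6Δo = -299 kJ/mol, but forming 1 extra pair costs 1P = 315 kJ/mol, so E(LS) = -299 + 315 = 16 kJ/mol.
Thus E(LS) − E(HS) = 128 kJ/mol.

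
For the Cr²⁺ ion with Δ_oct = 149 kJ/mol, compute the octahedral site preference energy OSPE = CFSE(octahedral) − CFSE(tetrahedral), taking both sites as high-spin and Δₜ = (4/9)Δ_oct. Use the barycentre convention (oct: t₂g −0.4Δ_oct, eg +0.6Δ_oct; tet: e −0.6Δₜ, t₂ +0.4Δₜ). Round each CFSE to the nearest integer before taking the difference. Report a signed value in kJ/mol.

Cr²⁺: group 6, so d-count = 6 − 2 = 4.
Octahedral (high-spin): t2g^3 e_g^1, CFSE = 3(−0.4) + 1(+0.6) = -0.6Δ_oct = -0.6 × 149 = -89 kJ/mol.
Tetrahedral e^2 t2^2 gives -0.4Δₜ = -0.4 × (4/9) × 149 = -26 kJ/mol.
OSPE = CFSE(oct) − CFSE(tet) = -89 − (-26) = -63 kJ/mol.

-63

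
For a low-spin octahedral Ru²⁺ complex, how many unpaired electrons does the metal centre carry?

0

Ru is in group 8, so Ru²⁺ is d⁶ (8 − 2 = 6).
Configuration: t₂g⁶ eg⁰, giving 0 unpaired electrons.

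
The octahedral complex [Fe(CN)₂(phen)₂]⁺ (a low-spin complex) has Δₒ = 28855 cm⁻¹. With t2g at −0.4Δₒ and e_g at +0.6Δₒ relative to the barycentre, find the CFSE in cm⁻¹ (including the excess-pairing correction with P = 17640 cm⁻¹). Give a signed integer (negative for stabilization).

-22430

Ligand charges: 2×(-1) from CN⁻ and 2×(+0) from phen sum to -2; with overall charge +1, Fe is +3.
Group 8 minus oxidation state +3 gives a d⁵ configuration for Fe³⁺.
Configuration: t2g^5 e_g^0.
CFSE(orbital) = 5×(-0.4Δₒ) + 0×(0.6Δₒ) = -2.0Δₒ; with Δₒ = 28855 cm⁻¹ that is -57710 cm⁻¹.
Pairing penalty: 2 pairs vs 0 in the high-spin reference → 2 extra × P = 35280 cm⁻¹.
Overall CFSE = -57710 + 35280 = -22430 cm⁻¹.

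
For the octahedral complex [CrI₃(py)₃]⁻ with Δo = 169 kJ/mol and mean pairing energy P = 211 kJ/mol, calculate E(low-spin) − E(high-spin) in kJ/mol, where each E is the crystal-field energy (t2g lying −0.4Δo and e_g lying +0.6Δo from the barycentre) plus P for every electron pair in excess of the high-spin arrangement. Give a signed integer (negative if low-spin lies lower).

42

Ligand charges: 3×(-1) from I⁻ and 3×(+0) from py sum to -3; with overall charge -1, Cr is +2.
Group 6 minus oxidation state +2 gives a d⁴ configuration for Cr²⁺.
In the high-spin limit (t2g^3 e_g^1) the orbital term is -0.6Δo = -101 kJ/mol, with no excess pairing.
Low-spin: t2g^4 e_g^0, orbital CFSE = -1.6Δo = -270 kJ/mol; plus 1 excess pair × P = +211 kJ/mol; total -59 kJ/mol.
E(LS) − E(HS) = -59 − (-101) = 42 kJ/mol.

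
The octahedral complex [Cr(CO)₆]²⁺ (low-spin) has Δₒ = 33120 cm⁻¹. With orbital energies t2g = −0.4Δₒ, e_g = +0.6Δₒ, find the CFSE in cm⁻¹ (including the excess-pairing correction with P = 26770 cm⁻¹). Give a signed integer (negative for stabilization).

CO is neutral, so the +2 overall charge sits on Cr: oxidation state +2.
Cr is in group 6, so Cr²⁺ is d⁴ (6 − 2 = 4).
Electron filling gives t2g^4 e_g^0.
CFSE(orbital) = 4×(-0.4Δₒ) + 0×(0.6Δₒ) = -1.6Δₒ; with Δₒ = 33120 cm⁻¹ that is -52992 cm⁻¹.
Pairing penalty: 1 pair vs 0 in the high-spin reference → 1 extra × P = 26770 cm⁻¹.
Net CFSE = -52992 + 26770 = -26222 cm⁻¹.

-26222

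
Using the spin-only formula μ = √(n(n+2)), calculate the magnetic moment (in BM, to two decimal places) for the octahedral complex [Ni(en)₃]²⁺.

2.83 BM

en is neutral, so the +2 overall charge sits on Ni: oxidation state +2.
Ni²⁺: group 10, so d-count = 10 − 2 = 8.
For octahedral d⁸ the high- and low-spin configurations coincide.
Configuration: t₂g⁶ eg² → 2 unpaired electrons.
μ(spin-only) = √[2(2+2)] = √8 ≈ 2.83 BM.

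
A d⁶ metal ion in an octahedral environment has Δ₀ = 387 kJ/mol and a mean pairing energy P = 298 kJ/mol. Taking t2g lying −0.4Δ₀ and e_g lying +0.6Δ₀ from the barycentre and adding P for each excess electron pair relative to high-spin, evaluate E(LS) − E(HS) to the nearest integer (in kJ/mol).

High-spin d⁶ fills as t2g^4 e_g^2 with CFSE 4(−0.4) + 2(+0.6) = -0.4Δ₀ = -155 kJ/mol.
Low-spin: t2g^6 e_g^0, orbital CFSE = -2.4Δ₀ = -929 kJ/mol; plus 2 excess pairs × P = +596 kJ/mol; total -333 kJ/mol.
The difference is -333 − (-155) = -178 kJ/mol, so low-spin lies lower.

-178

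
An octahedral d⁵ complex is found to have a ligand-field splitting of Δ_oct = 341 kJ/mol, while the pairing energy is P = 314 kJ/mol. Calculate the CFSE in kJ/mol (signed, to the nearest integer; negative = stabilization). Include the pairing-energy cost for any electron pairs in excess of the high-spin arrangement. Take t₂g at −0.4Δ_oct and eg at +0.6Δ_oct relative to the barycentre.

-54

Δ_oct > P, so pairing is preferred: the ground state is low-spin.
Configuration: t₂g⁵ eg⁰.
Orbital CFSE = -2.0Δ_oct = -2.0 × 341 = -682 kJ/mol.
Excess pairs vs high-spin: 2 − 0 = 2; pairing cost = +628 kJ/mol.
Net CFSE = -682 + 628 = -54 kJ/mol.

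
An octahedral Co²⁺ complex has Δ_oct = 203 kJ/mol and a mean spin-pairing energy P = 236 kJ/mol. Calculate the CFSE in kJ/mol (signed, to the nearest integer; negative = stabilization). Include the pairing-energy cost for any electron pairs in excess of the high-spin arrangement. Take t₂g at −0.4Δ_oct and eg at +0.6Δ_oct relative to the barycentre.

-162

Co is in group 9, so Co²⁺ is d⁷ (9 − 2 = 7).
Since Δ_oct = 203 kJ/mol < P = 236 kJ/mol, the complex adopts the high-spin configuration.
Configuration: t₂g⁵ eg².
Orbital CFSE = -0.8Δ_oct = -0.8 × 203 = -162 kJ/mol.
High-spin has no excess pairs, so no pairing correction applies.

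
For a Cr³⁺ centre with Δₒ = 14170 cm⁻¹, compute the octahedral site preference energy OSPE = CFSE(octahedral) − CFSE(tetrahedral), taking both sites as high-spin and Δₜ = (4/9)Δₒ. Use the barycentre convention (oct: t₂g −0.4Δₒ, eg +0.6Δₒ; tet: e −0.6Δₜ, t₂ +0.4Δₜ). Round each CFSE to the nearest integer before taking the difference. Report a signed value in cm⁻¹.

Group 6 minus oxidation state +3 gives a d³ configuration for Cr³⁺.
Octahedral (high-spin): t₂g³ eg⁰, CFSE = 3(−0.4) + 0(+0.6) = -1.2Δₒ = -1.2 × 14170 = -17004 cm⁻¹.
Tetrahedral e² t₂¹ gives -0.8Δₜ = -0.8 × (4/9) × 14170 = -5038 cm⁻¹.
OSPE = CFSE(oct) − CFSE(tet) = -17004 − (-5038) = -11966 cm⁻¹.

-11966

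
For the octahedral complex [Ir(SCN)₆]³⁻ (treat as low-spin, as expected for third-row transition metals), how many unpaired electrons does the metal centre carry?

Each SCN⁻ contributes -1; 6 × (-1) = -6. With overall charge -3, Ir is in the +3 oxidation state.
Ir is in group 9, so Ir³⁺ is d⁶ (9 − 3 = 6).
Configuration: t2g^6 e_g^0, giving 0 unpaired electrons.

0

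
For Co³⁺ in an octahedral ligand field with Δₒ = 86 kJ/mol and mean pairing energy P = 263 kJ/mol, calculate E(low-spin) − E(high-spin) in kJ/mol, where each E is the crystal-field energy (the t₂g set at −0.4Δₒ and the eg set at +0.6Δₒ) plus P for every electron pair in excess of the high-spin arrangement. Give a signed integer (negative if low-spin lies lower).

354

Co³⁺: group 9, so d-count = 9 − 3 = 6.
High-spin d⁶ fills as t₂g⁴ eg² with CFSE 4(−0.4) + 2(+0.6) = -0.4Δₒ = -34 kJ/mol.
Low-spin: t₂g⁶ eg⁰, orbital CFSE = -2.4Δₒ = -206 kJ/mol; plus 2 excess pairs × P = +526 kJ/mol; total 320 kJ/mol.
E(LS) − E(HS) = 320 − (-34) = 354 kJ/mol.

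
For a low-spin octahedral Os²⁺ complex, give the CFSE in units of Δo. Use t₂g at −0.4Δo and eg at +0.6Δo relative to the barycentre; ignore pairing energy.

-2.4 Δo

Os²⁺: group 8, so d-count = 8 − 2 = 6.
Configuration: t₂g⁶ eg⁰.
CFSE = 6(-0.4Δo) + 0(0.6Δo) = -2.4Δo + 0.0Δo = -2.4Δo.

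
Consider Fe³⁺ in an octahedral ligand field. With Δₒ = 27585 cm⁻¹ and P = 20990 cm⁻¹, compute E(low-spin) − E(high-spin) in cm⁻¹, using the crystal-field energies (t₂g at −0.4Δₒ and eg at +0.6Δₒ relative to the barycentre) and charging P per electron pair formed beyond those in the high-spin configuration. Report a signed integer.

-13190

Fe is in group 8, so Fe³⁺ is d⁵ (8 − 3 = 5).
High-spin d⁵ fills as t₂g³ eg² with CFSE 3(−0.4) + 2(+0.6) = 0.0Δₒ = 0 cm⁻¹.
For low-spin the configuration is t₂g⁵ eg⁰: orbital energy -2.0 × 27585 = -55170 cm⁻¹, and 2 additional pairs relative to high-spin add 41980 cm⁻¹, giving -13190 cm⁻¹.
E(LS) − E(HS) = -13190 − (0) = -13190 cm⁻¹.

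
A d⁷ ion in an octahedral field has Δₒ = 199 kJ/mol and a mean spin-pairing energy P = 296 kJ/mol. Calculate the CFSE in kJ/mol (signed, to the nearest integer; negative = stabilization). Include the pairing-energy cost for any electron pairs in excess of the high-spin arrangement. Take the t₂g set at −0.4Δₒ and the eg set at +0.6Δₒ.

-159

Here Δₒ < P (199 < 296), so the high-spin state is favoured.
That gives t₂g⁵ eg².
Orbital CFSE = -0.8Δₒ = -0.8 × 199 = -159 kJ/mol.
High-spin has no excess pairs, so no pairing correction applies.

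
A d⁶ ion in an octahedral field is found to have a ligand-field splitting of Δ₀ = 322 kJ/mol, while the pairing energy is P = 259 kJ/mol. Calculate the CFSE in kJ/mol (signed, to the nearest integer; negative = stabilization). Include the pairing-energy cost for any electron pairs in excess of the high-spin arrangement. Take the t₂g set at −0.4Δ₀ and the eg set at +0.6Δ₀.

Since Δ₀ = 322 kJ/mol > P = 259 kJ/mol, the complex adopts the low-spin configuration.
That gives t₂g⁶ eg⁰.
Orbital CFSE = -2.4Δ₀ = -2.4 × 322 = -773 kJ/mol.
Excess pairs vs high-spin: 3 − 1 = 2; pairing cost = +518 kJ/mol.
Net CFSE = -773 + 518 = -255 kJ/mol.

-255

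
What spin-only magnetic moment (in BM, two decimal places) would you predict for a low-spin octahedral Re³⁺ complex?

2.83 BM

Group 7 minus oxidation state +3 gives a d⁴ configuration for Re³⁺.
Configuration: t₂g⁴ eg⁰ → 2 unpaired electrons.
μ(spin-only) = √[2(2+2)] = √8 ≈ 2.83 BM.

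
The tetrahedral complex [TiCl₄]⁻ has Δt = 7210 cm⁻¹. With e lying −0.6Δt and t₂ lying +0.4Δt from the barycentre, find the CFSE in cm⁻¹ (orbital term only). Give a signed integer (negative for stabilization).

Each Cl⁻ contributes -1; 4 × (-1) = -4. With overall charge -1, Ti is in the +3 oxidation state.
Ti is in group 4, so Ti³⁺ is d¹ (4 − 3 = 1).
With tetrahedral geometry the complex is necessarily high-spin.
Configuration: e¹ t₂⁰.
The orbital stabilization is -0.6Δt = -0.6 × 7210 = -4326 cm⁻¹.

-4326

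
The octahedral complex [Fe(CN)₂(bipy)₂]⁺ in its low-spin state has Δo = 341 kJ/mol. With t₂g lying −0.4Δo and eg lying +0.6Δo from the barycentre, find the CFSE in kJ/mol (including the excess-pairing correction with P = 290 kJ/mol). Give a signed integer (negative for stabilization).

-102

Ligand charges: 2×(-1) from CN⁻ and 2×(+0) from bipy sum to -2; with overall charge +1, Fe is +3.
Group 8 minus oxidation state +3 gives a d⁵ configuration for Fe³⁺.
The d⁵ electrons fill as t₂g⁵ eg⁰.
CFSE(orbital) = 5×(-0.4Δo) + 0×(0.6Δo) = -2.0Δo; with Δo = 341 kJ/mol that is -682 kJ/mol.
Relative to high-spin t₂g³ eg² (0 paired), the low-spin configuration has 2 additional pairs, contributing +2 × 290 = +580 kJ/mol.
Overall CFSE = -682 + 580 = -102 kJ/mol.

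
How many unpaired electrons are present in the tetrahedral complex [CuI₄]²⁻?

1

Each I⁻ contributes -1; 4 × (-1) = -4. With overall charge -2, Cu is in the +2 oxidation state.
Cu sits in group 11; removing 2 electrons leaves Cu²⁺ with 11 − 2 = 9 d electrons.
With tetrahedral geometry the complex is necessarily high-spin.
Configuration: e⁴ t₂⁵, giving 1 unpaired electron.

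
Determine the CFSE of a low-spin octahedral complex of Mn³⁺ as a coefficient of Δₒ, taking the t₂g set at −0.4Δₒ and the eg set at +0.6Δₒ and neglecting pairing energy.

-1.6 Δₒ

Group 7 minus oxidation state +3 gives a d⁴ configuration for Mn³⁺.
Configuration: t₂g⁴ eg⁰.
CFSE = 4(-0.4Δₒ) + 0(0.6Δₒ) = -1.6Δₒ + 0.0Δₒ = -1.6Δₒ.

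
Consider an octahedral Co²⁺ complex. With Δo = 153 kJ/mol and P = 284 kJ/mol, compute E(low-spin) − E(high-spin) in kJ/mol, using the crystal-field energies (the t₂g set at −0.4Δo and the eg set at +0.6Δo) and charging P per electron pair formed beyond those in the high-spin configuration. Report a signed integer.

Group 9 minus oxidation state +2 gives a d⁷ configuration for Co²⁺.
High-spin: t₂g⁵ eg², CFSE = -0.8Δo = -122 kJ/mol.
For low-spin the configuration is t₂g⁶ eg¹: orbital energy -1.8 × 153 = -275 kJ/mol, and 1 additional pair relative to high-spin adds 284 kJ/mol, giving 9 kJ/mol.
E(LS) − E(HS) = 9 − (-122) = 131 kJ/mol.

131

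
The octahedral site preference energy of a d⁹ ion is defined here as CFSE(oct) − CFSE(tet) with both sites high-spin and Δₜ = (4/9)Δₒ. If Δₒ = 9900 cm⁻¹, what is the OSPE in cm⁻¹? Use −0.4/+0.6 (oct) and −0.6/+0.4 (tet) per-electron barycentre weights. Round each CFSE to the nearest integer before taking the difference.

Octahedral high-spin t2g^6 e_g^3: CFSE = -0.6 × 9900 = -5940 cm⁻¹.
Tetrahedral e^4 t2^5 gives -0.4Δₜ = -0.4 × (4/9) × 9900 = -1760 cm⁻¹.
OSPE = CFSE(oct) − CFSE(tet) = -5940 − (-1760) = -4180 cm⁻¹.

-4180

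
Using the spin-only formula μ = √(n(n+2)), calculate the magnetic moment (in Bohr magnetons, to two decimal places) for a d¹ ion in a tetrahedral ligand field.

1.73 Bohr magnetons

Tetrahedral splitting is small, so the complex is high-spin.
Configuration: e^1 t2^0 → 1 unpaired electron.
μ(spin-only) = √[1(1+2)] = √3 ≈ 1.73 Bohr magnetons.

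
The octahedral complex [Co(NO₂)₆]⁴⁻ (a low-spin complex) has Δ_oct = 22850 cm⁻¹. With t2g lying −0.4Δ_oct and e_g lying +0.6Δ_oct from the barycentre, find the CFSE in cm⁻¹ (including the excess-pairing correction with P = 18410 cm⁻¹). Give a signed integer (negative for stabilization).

Each NO₂⁻ contributes -1; 6 × (-1) = -6. With overall charge -4, Co is in the +2 oxidation state.
Group 9 minus oxidation state +2 gives a d⁷ configuration for Co²⁺.
The d⁷ electrons fill as t2g^6 e_g^1.
The orbital stabilization is -1.8Δ_oct = -1.8 × 22850 = -41130 cm⁻¹.
Pairing penalty: 3 pairs vs 2 in the high-spin reference → 1 extra × P = 18410 cm⁻¹.
Combining: -41130 + 18410 = -22720 cm⁻¹.

-22720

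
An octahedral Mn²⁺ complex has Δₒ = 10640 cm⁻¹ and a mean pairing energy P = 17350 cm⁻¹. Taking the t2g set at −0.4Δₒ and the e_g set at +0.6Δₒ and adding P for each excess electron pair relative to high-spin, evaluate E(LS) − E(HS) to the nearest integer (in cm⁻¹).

13420

Mn²⁺: group 7, so d-count = 7 − 2 = 5.
High-spin: t2g^3 e_g^2, CFSE = 0.0Δₒ = 0 cm⁻¹.
For low-spin the configuration is t2g^5 e_g^0: orbital energy -2.0 × 10640 = -21280 cm⁻¹, and 2 additional pairs relative to high-spin add 34700 cm⁻¹, giving 13420 cm⁻¹.
Thus E(LS) − E(HS) = 13420 cm⁻¹.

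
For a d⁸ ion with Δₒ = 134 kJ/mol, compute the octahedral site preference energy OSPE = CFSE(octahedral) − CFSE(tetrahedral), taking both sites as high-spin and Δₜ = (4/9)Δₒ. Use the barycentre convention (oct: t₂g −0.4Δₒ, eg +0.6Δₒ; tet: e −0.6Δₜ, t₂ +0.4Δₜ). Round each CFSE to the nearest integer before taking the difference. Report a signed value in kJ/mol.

-113

In an octahedral site d⁸ (HS) is t2g^6 e_g^2, giving CFSE(oct) = -1.2Δₒ = -161 kJ/mol.
In a tetrahedral site the filling is e^4 t2^4: CFSE(tet) = -0.8Δₜ = -0.8 × (4/9)(134) = -48 kJ/mol.
OSPE = CFSE(oct) − CFSE(tet) = -161 − (-48) = -113 kJ/mol.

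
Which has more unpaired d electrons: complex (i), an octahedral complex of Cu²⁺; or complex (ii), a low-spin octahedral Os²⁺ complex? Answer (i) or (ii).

(i): Cu is in group 11, so Cu²⁺ is d⁹ (11 − 2 = 9); For octahedral d⁹ the high- and low-spin configurations coincide; t₂g⁶ eg³ → 1 unpaired.
(ii): Os is in group 8, so Os²⁺ is d⁶ (8 − 2 = 6); t₂g⁶ eg⁰ → 0 unpaired.
So (i) has more unpaired electrons.

(i)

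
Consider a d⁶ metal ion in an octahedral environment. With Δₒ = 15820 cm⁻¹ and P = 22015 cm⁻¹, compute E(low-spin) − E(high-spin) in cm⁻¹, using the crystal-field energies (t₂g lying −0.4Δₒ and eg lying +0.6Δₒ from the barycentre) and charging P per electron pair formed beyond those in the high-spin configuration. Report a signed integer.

12390

High-spin d⁶ fills as t₂g⁴ eg² with CFSE 4(−0.4) + 2(+0.6) = -0.4Δₒ = -6328 cm⁻¹.
For low-spin the configuration is t₂g⁶ eg⁰: orbital energy -2.4 × 15820 = -37968 cm⁻¹, and 2 additional pairs relative to high-spin add 44030 cm⁻¹, giving 6062 cm⁻¹.
Thus E(LS) − E(HS) = 12390 cm⁻¹.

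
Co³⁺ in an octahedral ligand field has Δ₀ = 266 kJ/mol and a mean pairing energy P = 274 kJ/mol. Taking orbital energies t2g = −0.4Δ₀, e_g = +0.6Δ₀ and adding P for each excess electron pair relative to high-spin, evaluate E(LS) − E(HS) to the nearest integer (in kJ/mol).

16

Co is in group 9, so Co³⁺ is d⁶ (9 − 3 = 6).
High-spin: t2g^4 e_g^2, CFSE = -0.4Δ₀ = -106 kJ/mol.
For low-spin the configuration is t2g^6 e_g^0: orbital energy -2.4 × 266 = -638 kJ/mol, and 2 additional pairs relative to high-spin add 548 kJ/mol, giving -90 kJ/mol.
The difference is -90 − (-106) = 16 kJ/mol, so high-spin lies lower.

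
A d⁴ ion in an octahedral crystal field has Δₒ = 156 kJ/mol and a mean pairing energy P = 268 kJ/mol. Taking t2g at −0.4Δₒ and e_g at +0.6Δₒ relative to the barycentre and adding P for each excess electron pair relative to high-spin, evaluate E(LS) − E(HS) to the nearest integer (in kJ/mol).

112

High-spin: t2g^3 e_g^1, CFSE = -0.6Δₒ = -94 kJ/mol.
Low-spin: t2g^4 e_g^0, orbital CFSE = -1.6Δₒ = -250 kJ/mol; plus 1 excess pair × P = +268 kJ/mol; total 18 kJ/mol.
Thus E(LS) − E(HS) = 112 kJ/mol.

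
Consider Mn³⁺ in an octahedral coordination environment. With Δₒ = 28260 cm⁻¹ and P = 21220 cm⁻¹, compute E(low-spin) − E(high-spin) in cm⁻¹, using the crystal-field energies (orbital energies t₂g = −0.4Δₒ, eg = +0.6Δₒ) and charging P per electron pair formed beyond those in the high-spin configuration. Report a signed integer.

-7040

Mn³⁺: group 7, so d-count = 7 − 3 = 4.
High-spin d⁴ fills as t₂g³ eg¹ with CFSE 3(−0.4) + 1(+0.6) = -0.6Δₒ = -16956 cm⁻¹.
For low-spin the configuration is t₂g⁴ eg⁰: orbital energy -1.6 × 28260 = -45216 cm⁻¹, and 1 additional pair relative to high-spin adds 21220 cm⁻¹, giving -23996 cm⁻¹.
E(LS) − E(HS) = -23996 − (-16956) = -7040 cm⁻¹.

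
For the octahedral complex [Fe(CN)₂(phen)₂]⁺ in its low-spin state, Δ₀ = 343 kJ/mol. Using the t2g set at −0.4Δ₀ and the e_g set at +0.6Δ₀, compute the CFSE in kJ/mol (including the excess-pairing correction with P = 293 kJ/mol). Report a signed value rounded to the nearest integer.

-100

Ligand charges: 2×(-1) from CN⁻ and 2×(+0) from phen sum to -2; with overall charge +1, Fe is +3.
Fe³⁺: group 8, so d-count = 8 − 3 = 5.
Configuration: t2g^5 e_g^0.
The orbital stabilization is -2.0Δ₀ = -2.0 × 343 = -686 kJ/mol.
High-spin d⁵ would be t2g^3 e_g^2 with 0 pairs; low-spin has 2, so 2 excess pairs cost +2P = +586 kJ/mol.
Combining: -686 + 586 = -100 kJ/mol.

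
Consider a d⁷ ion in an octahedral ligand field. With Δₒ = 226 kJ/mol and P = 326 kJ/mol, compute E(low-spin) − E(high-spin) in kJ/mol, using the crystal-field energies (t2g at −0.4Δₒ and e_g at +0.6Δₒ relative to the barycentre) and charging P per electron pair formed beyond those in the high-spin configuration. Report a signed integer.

100

High-spin: t2g^5 e_g^2, CFSE = -0.8Δₒ = -181 kJ/mol.
For low-spin the configuration is t2g^6 e_g^1: orbital energy -1.8 × 226 = -407 kJ/mol, and 1 additional pair relative to high-spin adds 326 kJ/mol, giving -81 kJ/mol.
E(LS) − E(HS) = -81 − (-181) = 100 kJ/mol.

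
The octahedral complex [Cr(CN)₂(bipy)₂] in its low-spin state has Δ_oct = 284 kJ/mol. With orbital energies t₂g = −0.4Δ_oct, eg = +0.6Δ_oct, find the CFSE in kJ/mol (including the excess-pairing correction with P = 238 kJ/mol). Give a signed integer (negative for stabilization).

-216

Ligand charges: 2×(-1) from CN⁻ and 2×(+0) from bipy sum to -2; with overall charge +0, Cr is +2.
Cr sits in group 6; removing 2 electrons leaves Cr²⁺ with 6 − 2 = 4 d electrons.
Electron filling gives t₂g⁴ eg⁰.
The orbital stabilization is -1.6Δ_oct = -1.6 × 284 = -454 kJ/mol.
Pairing penalty: 1 pair vs 0 in the high-spin reference → 1 extra × P = 238 kJ/mol.
Overall CFSE = -454 + 238 = -216 kJ/mol.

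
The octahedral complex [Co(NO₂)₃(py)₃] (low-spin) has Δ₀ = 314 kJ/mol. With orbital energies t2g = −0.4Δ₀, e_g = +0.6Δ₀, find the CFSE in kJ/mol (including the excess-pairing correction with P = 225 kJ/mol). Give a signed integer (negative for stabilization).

Ligand charges: 3×(-1) from NO₂⁻ and 3×(+0) from py sum to -3; with overall charge +0, Co is +3.
Co sits in group 9; removing 3 electrons leaves Co³⁺ with 9 − 3 = 6 d electrons.
Electron filling gives t2g^6 e_g^0.
Orbital CFSE = 6(-0.4) + 0(0.6) = -2.4Δ₀ = -2.4 × 314 = -754 kJ/mol.
Relative to high-spin t2g^4 e_g^2 (1 paired), the low-spin configuration has 2 additional pairs, contributing +2 × 225 = +450 kJ/mol.
Combining: -754 + 450 = -304 kJ/mol.

-304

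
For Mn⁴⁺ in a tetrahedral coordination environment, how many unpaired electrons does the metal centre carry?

Mn sits in group 7; removing 4 electrons leaves Mn⁴⁺ with 7 − 4 = 3 d electrons.
Tetrahedral fields are weak (Δₜ ≈ 4/9 Δₒ), so electrons fill high-spin.
Configuration: e² t₂¹, giving 3 unpaired electrons.

3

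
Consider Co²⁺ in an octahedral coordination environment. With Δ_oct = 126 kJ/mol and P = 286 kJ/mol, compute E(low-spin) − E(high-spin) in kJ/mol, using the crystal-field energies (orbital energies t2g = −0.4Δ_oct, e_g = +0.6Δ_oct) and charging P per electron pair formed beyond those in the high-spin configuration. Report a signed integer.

160

Group 9 minus oxidation state +2 gives a d⁷ configuration for Co²⁺.
High-spin d⁷ fills as t2g^5 e_g^2 with CFSE 5(−0.4) + 2(+0.6) = -0.8Δ_oct = -101 kJ/mol.
For low-spin the configuration is t2g^6 e_g^1: orbital energy -1.8 × 126 = -227 kJ/mol, and 1 additional pair relative to high-spin adds 286 kJ/mol, giving 59 kJ/mol.
Thus E(LS) − E(HS) = 160 kJ/mol.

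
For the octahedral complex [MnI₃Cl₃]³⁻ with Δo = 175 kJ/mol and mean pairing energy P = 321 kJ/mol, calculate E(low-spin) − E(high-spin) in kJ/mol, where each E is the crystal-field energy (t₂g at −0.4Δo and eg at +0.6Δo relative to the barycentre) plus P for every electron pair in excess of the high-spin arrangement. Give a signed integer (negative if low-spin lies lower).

Ligand charges: 3×(-1) from I⁻ and 3×(-1) from Cl⁻ sum to -6; with overall charge -3, Mn is +3.
Mn³⁺: group 7, so d-count = 7 − 3 = 4.
High-spin: t₂g³ eg¹, CFSE = -0.6Δo = -105 kJ/mol.
Low-spin: t₂g⁴ eg⁰, orbital CFSE = -1.6Δo = -280 kJ/mol; plus 1 excess pair × P = +321 kJ/mol; total 41 kJ/mol.
E(LS) − E(HS) = 41 − (-105) = 146 kJ/mol.

146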